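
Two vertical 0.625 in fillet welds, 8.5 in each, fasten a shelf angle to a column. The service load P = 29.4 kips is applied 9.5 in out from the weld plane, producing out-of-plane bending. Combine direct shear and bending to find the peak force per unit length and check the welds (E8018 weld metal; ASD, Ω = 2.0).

E80XX → F_EXX = 80 ksi.
L_w = 2 × 8.5 = 17 in; section modulus (unit throat) S = 2 × L²/6 = 24.08 in².
Direct shear f_v = P/L_w = 29.4/17 = 1.729 kip/in.
Moment M = P × e = 29.4 × 9.5 = 279.3 kip·in; bending f_b = M/S = 11.6 kip/in.
f_max = √(f_v² + f_b²) = √(1.729² + 11.6²) = 11.73 kip/in.
r_n/Ω = (1/2.0) × 0.6 × 80 × (0.707 × 0.625) = 10.6 kip/in → NOT adequate.

f_max ≈ 11.7 kip/in; NOT adequate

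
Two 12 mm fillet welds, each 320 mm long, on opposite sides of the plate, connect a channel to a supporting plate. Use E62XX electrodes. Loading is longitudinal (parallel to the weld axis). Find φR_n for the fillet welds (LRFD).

E62XX → F_EXX = 620 MPa.
Effective throat t_e = 0.707 × 12 = 8.484 mm.
Total length L = 640 mm; A_we = 8.484 × 640 = 5430 mm².
F_nw = 0.6 F_EXX = 0.6 × 620 = 372 MPa.
φR_n = 0.75 × 372 × 5430 × 10⁻³ = 1515 kN.

φR_n ≈ 1510 kN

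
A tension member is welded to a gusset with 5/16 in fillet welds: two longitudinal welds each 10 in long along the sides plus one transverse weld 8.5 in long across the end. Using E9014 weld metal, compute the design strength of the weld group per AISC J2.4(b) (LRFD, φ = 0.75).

φR_n ≈ 266 kips

E90XX → F_EXX = 90 ksi.
t_e = 0.707 × 0.3125 = 0.2209 in.
R_nwl = 0.6 × 90 × 0.2209 × 20 = 238.6 kips (longitudinal, 2 welds).
R_nwt = 0.6 × 90 × 0.2209 × 8.5 = 101.4 kips (transverse, base value).
(i) R_nwl + R_nwt = 340 kips; (ii) 0.85 R_nwl + 1.5 R_nwt = 354.9 kips.
R_n = max = 354.9 kips [governs: (ii)]; φR_n = 266.2 kips.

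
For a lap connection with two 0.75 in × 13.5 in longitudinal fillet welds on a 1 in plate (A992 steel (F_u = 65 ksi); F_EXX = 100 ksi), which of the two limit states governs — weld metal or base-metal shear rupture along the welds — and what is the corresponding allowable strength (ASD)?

R_n/Ω ≈ 430 kips (weld metal governs)

t_e = 0.707 × 0.75 = 0.5302 in; L = 27 in.
Weld metal: R_n/Ω = (1/2.0) × 0.6 × 100 × 0.5302 × 27 = 429.5 kips.
Base metal (shear rupture): R_n/Ω = (1/2.0) × 0.6 × 65 × 1 × 27 = 526.5 kips.
Governing: weld metal.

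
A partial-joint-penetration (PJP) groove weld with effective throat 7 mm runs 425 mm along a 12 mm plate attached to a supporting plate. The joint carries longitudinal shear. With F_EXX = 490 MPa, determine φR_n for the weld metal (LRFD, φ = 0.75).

Effective throat (given) t_e = 7 mm.
A_we = 7 × 425 = 2975 mm².
F_nw = 0.6 F_EXX = 294 MPa.
φR_n = 0.75 × 294 × 2975 × 10⁻³ = 656 kN.

φR_n ≈ 656 kN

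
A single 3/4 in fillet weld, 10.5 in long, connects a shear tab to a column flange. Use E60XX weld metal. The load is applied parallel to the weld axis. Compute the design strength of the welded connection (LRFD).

E60XX → F_EXX = 60 ksi.
Effective throat t_e = 0.707 × 0.75 = 0.5302 in.
Total length L = 10.5 in; A_we = 0.5302 × 10.5 = 5.568 in².
F_nw = 0.6 F_EXX = 0.6 × 60 = 36 ksi.
φR_n = 0.75 × 36 × 5.568 = 150.3 kip.

φR_n ≈ 150 kip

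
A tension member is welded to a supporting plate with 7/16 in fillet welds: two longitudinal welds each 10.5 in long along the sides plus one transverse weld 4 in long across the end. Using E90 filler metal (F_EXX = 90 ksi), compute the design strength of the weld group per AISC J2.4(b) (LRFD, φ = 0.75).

t_e = 0.707 × 0.4375 = 0.3093 in.
R_nwl = 0.6 × 90 × 0.3093 × 21 = 350.8 kip (longitudinal, 2 welds).
R_nwt = 0.6 × 90 × 0.3093 × 4 = 66.81 kip (transverse, base value).
(i) R_nwl + R_nwt = 417.6 kip; (ii) 0.85 R_nwl + 1.5 R_nwt = 398.4 kip.
R_n = max = 417.6 kip [governs: (i)]; φR_n = 313.2 kip.

φR_n ≈ 313 kip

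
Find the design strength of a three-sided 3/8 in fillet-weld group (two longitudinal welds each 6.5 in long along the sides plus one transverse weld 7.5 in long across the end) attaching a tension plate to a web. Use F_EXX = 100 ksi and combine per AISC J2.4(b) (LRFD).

t_e = 0.707 × 0.375 = 0.2651 in.
R_nwl = 0.6 × 100 × 0.2651 × 13 = 206.8 kips (longitudinal, 2 welds).
R_nwt = 0.6 × 100 × 0.2651 × 7.5 = 119.3 kips (transverse, base value).
(i) R_nwl + R_nwt = 326.1 kips; (ii) 0.85 R_nwl + 1.5 R_nwt = 354.7 kips.
R_n = max = 354.7 kips [governs: (ii)]; φR_n = 266.1 kips.

φR_n ≈ 266 kips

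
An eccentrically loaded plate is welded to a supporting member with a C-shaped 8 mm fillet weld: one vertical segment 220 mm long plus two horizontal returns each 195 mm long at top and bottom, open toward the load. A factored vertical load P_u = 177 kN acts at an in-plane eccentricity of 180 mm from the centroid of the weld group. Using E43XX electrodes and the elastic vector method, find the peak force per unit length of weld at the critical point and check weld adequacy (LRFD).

f_max ≈ 914 N/mm; adequate

E43XX → F_EXX = 430 MPa.
Total weld length L_w = 610 mm. Treat welds as unit-width lines.
Centroid: x̄ = 2×195×97.5 / 610 = 62.34 mm from the vertical weld.
Polar moment about centroid: J = I_x + I_y = [220³/12 + 2×195×110²] + [220×62.34² + 2(195³/12 + 195×35.16²)] = 8179000 mm³.
Direct shear f_v = P/L_w = 177×10³ / 610 = 290.2 N/mm (vertical).
Torsion M = P·e = 177×10³ × 180 = 31860000 N·mm.
Critical point at (x, y) = (132.7, 110) from centroid. f_tx = M·y/J = 428.5 N/mm; f_ty = M·x/J = 516.8 N/mm.
Resultant f_max = √[f_tx² + (f_v + f_ty)²] = √[428.5² + (290.2 + 516.8)²] = 913.6 N/mm.
Capacity per unit length: φr_n = 0.75 × 0.6 × 430 × (0.707 × 8) = 1094 N/mm.
913.6 ≤ 1094 → adequate.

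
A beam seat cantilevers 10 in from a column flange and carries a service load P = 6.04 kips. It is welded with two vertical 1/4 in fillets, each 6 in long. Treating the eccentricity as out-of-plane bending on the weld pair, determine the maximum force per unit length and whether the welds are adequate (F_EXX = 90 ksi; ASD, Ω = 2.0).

f_max ≈ 5.06 kip/in; NOT adequate

L_w = 2 × 6 = 12 in; section modulus (unit throat) S = 2 × L²/6 = 12 in².
Direct shear f_v = P/L_w = 6.04/12 = 0.5033 kip/in.
Moment M = P × e = 6.04 × 10 = 60.4 kip·in; bending f_b = M/S = 5.033 kip/in.
f_max = √(f_v² + f_b²) = √(0.5033² + 5.033²) = 5.058 kip/in.
r_n/Ω = (1/2.0) × 0.6 × 90 × (0.707 × 0.25) = 4.772 kip/in → NOT adequate.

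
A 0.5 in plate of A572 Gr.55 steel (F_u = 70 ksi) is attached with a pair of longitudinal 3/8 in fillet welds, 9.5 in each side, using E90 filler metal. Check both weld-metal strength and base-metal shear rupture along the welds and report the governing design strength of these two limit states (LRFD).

φR_n ≈ 204 kip (weld metal governs)

E90XX → F_EXX = 90 ksi.
t_e = 0.707 × 0.375 = 0.2651 in; L = 19 in.
Weld metal: φR_n = 0.75 × 0.6 × 90 × 0.2651 × 19 = 204 kip.
Base metal (shear rupture): φR_n = 0.75 × 0.6 × 70 × 0.5 × 19 = 299.2 kip.
Governing: weld metal.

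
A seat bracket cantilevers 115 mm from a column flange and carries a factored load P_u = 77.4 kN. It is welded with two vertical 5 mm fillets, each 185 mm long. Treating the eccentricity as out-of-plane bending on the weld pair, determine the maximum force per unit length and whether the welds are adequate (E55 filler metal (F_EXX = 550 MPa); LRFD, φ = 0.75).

L_w = 2 × 185 = 370 mm; section modulus (unit throat) S = 2 × L²/6 = 11410 mm².
Direct shear f_v = P/L_w = 77.4×10³/370 = 209.2 N/mm.
Moment M = P × e = 77.4×10³ × 115 = 8901000 N·mm; bending f_b = M/S = 780.2 N/mm.
f_max = √(f_v² + f_b²) = √(209.2² + 780.2²) = 807.8 N/mm.
φr_n = 0.75 × 0.6 × 550 × (0.707 × 5) = 874.9 N/mm → adequate.

f_max ≈ 808 N/mm; adequate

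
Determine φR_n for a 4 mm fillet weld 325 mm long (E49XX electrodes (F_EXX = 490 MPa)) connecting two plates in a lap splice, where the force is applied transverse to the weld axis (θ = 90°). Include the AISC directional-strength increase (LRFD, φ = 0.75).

φR_n ≈ 304 kN

t_e = 0.707 × 4 = 2.828 mm; A_we = 2.828 × 325 = 919.1 mm².
Directional factor: 1.0 + 0.5 sin^1.5(90°) = 1.5.
F_nw = 0.6 × 490 × 1.5 = 441 MPa.
φR_n = 0.75 × 441 × 919.1 × 10⁻³ = 304 kN.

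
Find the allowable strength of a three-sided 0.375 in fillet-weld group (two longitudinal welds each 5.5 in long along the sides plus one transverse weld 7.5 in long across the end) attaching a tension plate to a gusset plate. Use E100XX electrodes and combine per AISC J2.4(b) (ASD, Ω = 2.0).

E100XX → F_EXX = 100 ksi.
t_e = 0.707 × 0.375 = 0.2651 in.
R_nwl = 0.6 × 100 × 0.2651 × 11 = 175 kips (longitudinal, 2 welds).
R_nwt = 0.6 × 100 × 0.2651 × 7.5 = 119.3 kips (transverse, base value).
(i) R_nwl + R_nwt = 294.3 kips; (ii) 0.85 R_nwl + 1.5 R_nwt = 327.7 kips.
R_n = max = 327.7 kips [governs: (ii)]; R_n/Ω = 163.8 kips.

R_n/Ω ≈ 164 kips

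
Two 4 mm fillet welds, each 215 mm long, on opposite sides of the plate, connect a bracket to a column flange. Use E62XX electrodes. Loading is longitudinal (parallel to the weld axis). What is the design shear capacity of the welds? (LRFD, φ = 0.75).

φR_n ≈ 339 kN

E62XX → F_EXX = 620 MPa.
Effective throat t_e = 0.707 × 4 = 2.828 mm.
Total length L = 430 mm; A_we = 2.828 × 430 = 1216 mm².
F_nw = 0.6 F_EXX = 0.6 × 620 = 372 MPa.
φR_n = 0.75 × 372 × 1216 × 10⁻³ = 339.3 kN.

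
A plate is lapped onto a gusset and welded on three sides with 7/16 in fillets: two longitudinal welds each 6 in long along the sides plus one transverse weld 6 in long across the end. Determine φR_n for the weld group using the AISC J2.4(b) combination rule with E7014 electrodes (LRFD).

φR_n ≈ 187 kip

E70XX → F_EXX = 70 ksi.
t_e = 0.707 × 0.4375 = 0.3093 in.
R_nwl = 0.6 × 70 × 0.3093 × 12 = 155.9 kip (longitudinal, 2 welds).
R_nwt = 0.6 × 70 × 0.3093 × 6 = 77.95 kip (transverse, base value).
(i) R_nwl + R_nwt = 233.8 kip; (ii) 0.85 R_nwl + 1.5 R_nwt = 249.4 kip.
R_n = max = 249.4 kip [governs: (ii)]; φR_n = 187.1 kip.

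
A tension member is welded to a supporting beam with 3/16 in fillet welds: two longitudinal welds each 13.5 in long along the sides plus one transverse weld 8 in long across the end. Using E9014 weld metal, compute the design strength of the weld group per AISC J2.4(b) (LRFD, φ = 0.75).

E90XX → F_EXX = 90 ksi.
t_e = 0.707 × 0.1875 = 0.1326 in.
R_nwl = 0.6 × 90 × 0.1326 × 27 = 193.3 kips (longitudinal, 2 welds).
R_nwt = 0.6 × 90 × 0.1326 × 8 = 57.27 kips (transverse, base value).
(i) R_nwl + R_nwt = 250.5 kips; (ii) 0.85 R_nwl + 1.5 R_nwt = 250.2 kips.
R_n = max = 250.5 kips [governs: (i)]; φR_n = 187.9 kips.

φR_n ≈ 188 kips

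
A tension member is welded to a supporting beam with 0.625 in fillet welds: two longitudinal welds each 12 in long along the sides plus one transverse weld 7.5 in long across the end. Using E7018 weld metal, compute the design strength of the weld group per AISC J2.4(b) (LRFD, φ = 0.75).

φR_n ≈ 441 kip

E70XX → F_EXX = 70 ksi.
t_e = 0.707 × 0.625 = 0.4419 in.
R_nwl = 0.6 × 70 × 0.4419 × 24 = 445.4 kip (longitudinal, 2 welds).
R_nwt = 0.6 × 70 × 0.4419 × 7.5 = 139.2 kip (transverse, base value).
(i) R_nwl + R_nwt = 584.6 kip; (ii) 0.85 R_nwl + 1.5 R_nwt = 587.4 kip.
R_n = max = 587.4 kip [governs: (ii)]; φR_n = 440.5 kip.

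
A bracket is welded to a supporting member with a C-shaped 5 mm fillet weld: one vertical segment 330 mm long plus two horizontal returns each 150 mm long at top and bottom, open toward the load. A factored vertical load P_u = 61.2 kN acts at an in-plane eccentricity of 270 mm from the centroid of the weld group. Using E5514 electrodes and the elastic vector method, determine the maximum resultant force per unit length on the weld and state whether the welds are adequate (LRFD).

E55XX → F_EXX = 550 MPa.
Total weld length L_w = 630 mm. Treat welds as unit-width lines.
Centroid: x̄ = 2×150×75 / 630 = 35.71 mm from the vertical weld.
Polar moment about centroid: J = I_x + I_y = [330³/12 + 2×150×165²] + [330×35.71² + 2(150³/12 + 150×39.29²)] = 12610000 mm³.
Direct shear f_v = P/L_w = 61.2×10³ / 630 = 97.14 N/mm (vertical).
Torsion M = P·e = 61.2×10³ × 270 = 16524000 N·mm.
Critical point at (x, y) = (114.3, 165) from centroid. f_tx = M·y/J = 216.2 N/mm; f_ty = M·x/J = 149.8 N/mm.
Resultant f_max = √[f_tx² + (f_v + f_ty)²] = √[216.2² + (97.14 + 149.8)²] = 328.2 N/mm.
Capacity per unit length: φr_n = 0.75 × 0.6 × 550 × (0.707 × 5) = 874.9 N/mm.
328.2 ≤ 874.9 → adequate.

f_max ≈ 328 N/mm; adequate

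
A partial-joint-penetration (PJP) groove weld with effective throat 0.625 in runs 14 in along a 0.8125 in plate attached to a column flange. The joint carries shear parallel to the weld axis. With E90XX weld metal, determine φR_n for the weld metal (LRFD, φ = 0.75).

φR_n ≈ 354 kips

E90XX → F_EXX = 90 ksi.
Effective throat (given) t_e = 0.625 in.
A_we = 0.625 × 14 = 8.75 in².
F_nw = 0.6 F_EXX = 54 ksi.
φR_n = 0.75 × 54 × 8.75 = 354.4 kips.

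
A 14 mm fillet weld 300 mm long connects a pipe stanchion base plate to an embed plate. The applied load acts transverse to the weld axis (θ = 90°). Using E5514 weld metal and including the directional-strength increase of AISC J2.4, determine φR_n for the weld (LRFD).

φR_n ≈ 1100 kN

E55XX → F_EXX = 550 MPa.
t_e = 0.707 × 14 = 9.898 mm; A_we = 9.898 × 300 = 2969 mm².
Directional factor: 1.0 + 0.5 sin^1.5(90°) = 1.5.
F_nw = 0.6 × 550 × 1.5 = 495 MPa.
φR_n = 0.75 × 495 × 2969 × 10⁻³ = 1102 kN.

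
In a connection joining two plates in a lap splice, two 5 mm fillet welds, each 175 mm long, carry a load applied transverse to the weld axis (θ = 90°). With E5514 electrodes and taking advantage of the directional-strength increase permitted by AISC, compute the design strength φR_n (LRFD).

φR_n ≈ 459 kN

E55XX → F_EXX = 550 MPa.
t_e = 0.707 × 5 = 3.535 mm; A_we = 3.535 × 350 = 1237 mm².
Directional factor: 1.0 + 0.5 sin^1.5(90°) = 1.5.
F_nw = 0.6 × 550 × 1.5 = 495 MPa.
φR_n = 0.75 × 495 × 1237 × 10⁻³ = 459.3 kN.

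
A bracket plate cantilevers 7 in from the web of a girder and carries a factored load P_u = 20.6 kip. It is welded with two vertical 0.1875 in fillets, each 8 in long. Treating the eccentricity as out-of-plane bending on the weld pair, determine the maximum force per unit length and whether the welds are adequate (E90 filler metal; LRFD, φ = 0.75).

f_max ≈ 6.88 kip/in; NOT adequate

E90XX → F_EXX = 90 ksi.
L_w = 2 × 8 = 16 in; section modulus (unit throat) S = 2 × L²/6 = 21.33 in².
Direct shear f_v = P/L_w = 20.6/16 = 1.288 kip/in.
Moment M = P × e = 20.6 × 7 = 144.2 kip·in; bending f_b = M/S = 6.759 kip/in.
f_max = √(f_v² + f_b²) = √(1.288² + 6.759²) = 6.881 kip/in.
φr_n = 0.75 × 0.6 × 90 × (0.707 × 0.1875) = 5.369 kip/in → NOT adequate.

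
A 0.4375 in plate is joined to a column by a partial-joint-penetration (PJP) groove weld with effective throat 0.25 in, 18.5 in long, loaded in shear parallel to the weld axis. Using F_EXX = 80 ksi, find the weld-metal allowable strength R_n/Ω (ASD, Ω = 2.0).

Effective throat (given) t_e = 0.25 in.
A_we = 0.25 × 18.5 = 4.625 in².
F_nw = 0.6 F_EXX = 48 ksi.
R_n/Ω = (48 × 4.625) / 2.0 = 111 kips.

R_n/Ω ≈ 111 kips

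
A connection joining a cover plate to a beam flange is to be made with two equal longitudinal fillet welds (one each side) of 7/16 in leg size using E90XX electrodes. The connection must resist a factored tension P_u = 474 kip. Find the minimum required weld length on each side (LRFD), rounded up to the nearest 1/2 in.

L = 19 in on each side

E90XX → F_EXX = 90 ksi.
Throat t_e = 0.707 × 0.4375 = 0.3093 in.
φr_n = 0.75 × 0.6 × 90 × 0.3093 = 12.53 kip/in.
L_req = P_u / φr_n = 474 / 12.53 = 37.84 in total.
Per side: 37.84 / 2 = 18.92 in.
Round up → use L = 19 in on each side.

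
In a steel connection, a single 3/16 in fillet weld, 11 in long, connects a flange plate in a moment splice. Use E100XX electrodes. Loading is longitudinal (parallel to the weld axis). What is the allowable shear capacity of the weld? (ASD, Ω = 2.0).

R_n/Ω ≈ 43.7 kip

E100XX → F_EXX = 100 ksi.
Effective throat t_e = 0.707 × 0.1875 = 0.1326 in.
Total length L = 11 in; A_we = 0.1326 × 11 = 1.458 in².
F_nw = 0.6 F_EXX = 0.6 × 100 = 60 ksi.
R_n = 60 × 1.458 = 87.49 kip; R_n/Ω = 87.49/2.0 = 43.75 kip.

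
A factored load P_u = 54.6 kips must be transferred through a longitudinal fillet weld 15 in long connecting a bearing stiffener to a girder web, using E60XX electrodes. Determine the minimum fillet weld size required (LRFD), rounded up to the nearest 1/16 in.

w = 1/4 in

E60XX → F_EXX = 60 ksi.
Total weld length L = 15 in.
Required throat t_e = P_u / (φ × 0.6 F_EXX × L) = 54.6 / (0.75 × 0.6 × 60 × 15) = 0.1348 in.
Required leg w = t_e / 0.707 = 0.1907 in → use 1/4 in.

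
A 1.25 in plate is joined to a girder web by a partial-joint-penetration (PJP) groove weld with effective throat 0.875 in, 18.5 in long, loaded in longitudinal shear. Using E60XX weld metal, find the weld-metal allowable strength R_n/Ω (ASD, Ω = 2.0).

R_n/Ω ≈ 291 kip

E60XX → F_EXX = 60 ksi.
Effective throat (given) t_e = 0.875 in.
A_we = 0.875 × 18.5 = 16.19 in².
F_nw = 0.6 F_EXX = 36 ksi.
R_n/Ω = (36 × 16.19) / 2.0 = 291.4 kip.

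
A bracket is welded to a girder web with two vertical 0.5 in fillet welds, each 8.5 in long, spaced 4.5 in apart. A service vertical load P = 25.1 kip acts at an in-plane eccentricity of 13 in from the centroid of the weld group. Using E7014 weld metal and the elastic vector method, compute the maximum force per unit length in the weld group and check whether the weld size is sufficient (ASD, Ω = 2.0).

f_max ≈ 9.11 kip/in; NOT adequate

E70XX → F_EXX = 70 ksi.
Total weld length L_w = 17 in. Treat welds as unit-width lines.
Polar moment about centroid: J = 2[d³/12 + d(b/2)²] = 2[8.5³/12 + 8.5×2.25²] = 188.4 in³.
Direct shear f_v = P/L_w = 25.1 / 17 = 1.476 kip/in (vertical).
Torsion M = P·e = 25.1 × 13 = 326.3 kip·in.
Critical point at (x, y) = (2.25, 4.25) from centroid. f_tx = M·y/J = 7.36 kip/in; f_ty = M·x/J = 3.897 kip/in.
Resultant f_max = √[f_tx² + (f_v + f_ty)²] = √[7.36² + (1.476 + 3.897)²] = 9.113 kip/in.
Capacity per unit length: r_n/Ω = (1/2.0) × 0.6 × 70 × (0.707 × 0.5) = 7.423 kip/in.
9.113 > 7.423 → NOT adequate.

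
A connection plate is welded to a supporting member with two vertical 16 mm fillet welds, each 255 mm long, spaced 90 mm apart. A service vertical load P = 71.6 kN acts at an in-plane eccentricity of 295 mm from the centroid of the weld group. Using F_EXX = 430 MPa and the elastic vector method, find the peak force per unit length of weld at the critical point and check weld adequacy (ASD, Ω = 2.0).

Total weld length L_w = 510 mm. Treat welds as unit-width lines.
Polar moment about centroid: J = 2[d³/12 + d(b/2)²] = 2[255³/12 + 255×45²] = 3796000 mm³.
Direct shear f_v = P/L_w = 71.6×10³ / 510 = 140.4 N/mm (vertical).
Torsion M = P·e = 71.6×10³ × 295 = 21122000 N·mm.
Critical point at (x, y) = (45, 127.5) from centroid. f_tx = M·y/J = 709.4 N/mm; f_ty = M·x/J = 250.4 N/mm.
Resultant f_max = √[f_tx² + (f_v + f_ty)²] = √[709.4² + (140.4 + 250.4)²] = 809.9 N/mm.
Capacity per unit length: r_n/Ω = (1/2.0) × 0.6 × 430 × (0.707 × 16) = 1459 N/mm.
809.9 ≤ 1459 → adequate.

f_max ≈ 810 N/mm; adequate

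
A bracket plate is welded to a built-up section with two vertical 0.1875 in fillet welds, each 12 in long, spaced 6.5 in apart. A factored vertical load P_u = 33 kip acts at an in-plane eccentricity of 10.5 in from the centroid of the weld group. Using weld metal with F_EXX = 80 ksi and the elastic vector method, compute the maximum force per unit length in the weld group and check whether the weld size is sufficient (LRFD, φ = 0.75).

f_max ≈ 5.16 kip/in; NOT adequate

Total weld length L_w = 24 in. Treat welds as unit-width lines.
Polar moment about centroid: J = 2[d³/12 + d(b/2)²] = 2[12³/12 + 12×3.25²] = 541.5 in³.
Direct shear f_v = P/L_w = 33 / 24 = 1.375 kip/in (vertical).
Torsion M = P·e = 33 × 10.5 = 346.5 kip·in.
Critical point at (x, y) = (3.25, 6) from centroid. f_tx = M·y/J = 3.839 kip/in; f_ty = M·x/J = 2.08 kip/in.
Resultant f_max = √[f_tx² + (f_v + f_ty)²] = √[3.839² + (1.375 + 2.08)²] = 5.165 kip/in.
Capacity per unit length: φr_n = 0.75 × 0.6 × 80 × (0.707 × 0.1875) = 4.772 kip/in.
5.165 > 4.772 → NOT adequate.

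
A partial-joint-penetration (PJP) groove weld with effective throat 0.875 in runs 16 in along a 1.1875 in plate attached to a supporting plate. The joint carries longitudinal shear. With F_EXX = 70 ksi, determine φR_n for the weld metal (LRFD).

Effective throat (given) t_e = 0.875 in.
A_we = 0.875 × 16 = 14 in².
F_nw = 0.6 F_EXX = 42 ksi.
φR_n = 0.75 × 42 × 14 = 441 kip.

φR_n ≈ 441 kip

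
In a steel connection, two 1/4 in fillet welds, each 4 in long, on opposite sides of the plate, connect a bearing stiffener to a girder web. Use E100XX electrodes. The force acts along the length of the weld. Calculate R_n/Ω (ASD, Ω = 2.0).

E100XX → F_EXX = 100 ksi.
Effective throat t_e = 0.707 × 0.25 = 0.1767 in.
Total length L = 8 in; A_we = 0.1767 × 8 = 1.414 in².
F_nw = 0.6 F_EXX = 0.6 × 100 = 60 ksi.
R_n = 60 × 1.414 = 84.84 kips; R_n/Ω = 84.84/2.0 = 42.42 kips.

R_n/Ω ≈ 42.4 kips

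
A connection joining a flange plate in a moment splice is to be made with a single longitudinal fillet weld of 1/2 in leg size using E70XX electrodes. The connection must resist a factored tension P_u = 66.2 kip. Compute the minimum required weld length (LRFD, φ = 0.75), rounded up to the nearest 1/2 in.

E70XX → F_EXX = 70 ksi.
Throat t_e = 0.707 × 0.5 = 0.3535 in.
φr_n = 0.75 × 0.6 × 70 × 0.3535 = 11.14 kip/in.
L_req = P_u / φr_n = 66.2 / 11.14 = 5.945 in total.
Round up → use L = 6 in.

L = 6 in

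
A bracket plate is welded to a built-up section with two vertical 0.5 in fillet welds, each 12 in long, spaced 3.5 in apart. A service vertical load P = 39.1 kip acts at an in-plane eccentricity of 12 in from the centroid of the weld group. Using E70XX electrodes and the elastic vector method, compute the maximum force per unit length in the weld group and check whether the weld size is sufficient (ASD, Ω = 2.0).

f_max ≈ 8.71 kip/in; NOT adequate

E70XX → F_EXX = 70 ksi.
Total weld length L_w = 24 in. Treat welds as unit-width lines.
Polar moment about centroid: J = 2[d³/12 + d(b/2)²] = 2[12³/12 + 12×1.75²] = 361.5 in³.
Direct shear f_v = P/L_w = 39.1 / 24 = 1.629 kip/in (vertical).
Torsion M = P·e = 39.1 × 12 = 469.2 kip·in.
Critical point at (x, y) = (1.75, 6) from centroid. f_tx = M·y/J = 7.788 kip/in; f_ty = M·x/J = 2.271 kip/in.
Resultant f_max = √[f_tx² + (f_v + f_ty)²] = √[7.788² + (1.629 + 2.271)²] = 8.71 kip/in.
Capacity per unit length: r_n/Ω = (1/2.0) × 0.6 × 70 × (0.707 × 0.5) = 7.423 kip/in.
8.71 > 7.423 → NOT adequate.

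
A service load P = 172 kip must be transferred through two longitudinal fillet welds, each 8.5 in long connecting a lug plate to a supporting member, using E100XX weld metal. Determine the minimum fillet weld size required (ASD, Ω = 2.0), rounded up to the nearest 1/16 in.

E100XX → F_EXX = 100 ksi.
Total weld length L = 17 in.
Required throat t_e = P × Ω / (0.6 F_EXX × L) = 172 × 2.0 / (0.6 × 100 × 17) = 0.3373 in.
Required leg w = t_e / 0.707 = 0.477 in → use 1/2 in.

w = 1/2 in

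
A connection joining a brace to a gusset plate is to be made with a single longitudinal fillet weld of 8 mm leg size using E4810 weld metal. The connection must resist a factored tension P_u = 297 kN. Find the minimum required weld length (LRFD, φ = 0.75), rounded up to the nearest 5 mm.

L = 245 mm

E48XX → F_EXX = 480 MPa.
Throat t_e = 0.707 × 8 = 5.656 mm.
φr_n = 0.75 × 0.6 × 480 × 5.656 × 10⁻³ = 1.222 kN/mm.
L_req = P_u / φr_n = 297 / 1.222 = 243.1 mm total.
Round up → use L = 245 mm.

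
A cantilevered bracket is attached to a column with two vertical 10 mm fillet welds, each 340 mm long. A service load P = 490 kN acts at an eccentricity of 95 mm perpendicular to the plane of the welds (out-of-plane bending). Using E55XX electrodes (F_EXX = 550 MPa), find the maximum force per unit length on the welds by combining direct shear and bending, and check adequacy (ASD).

L_w = 2 × 340 = 680 mm; section modulus (unit throat) S = 2 × L²/6 = 38530 mm².
Direct shear f_v = P/L_w = 490×10³/680 = 720.6 N/mm.
Moment M = P × e = 490×10³ × 95 = 46550000 N·mm; bending f_b = M/S = 1208 N/mm.
f_max = √(f_v² + f_b²) = √(720.6² + 1208²) = 1407 N/mm.
r_n/Ω = (1/2.0) × 0.6 × 550 × (0.707 × 10) = 1167 N/mm → NOT adequate.

f_max ≈ 1410 N/mm; NOT adequate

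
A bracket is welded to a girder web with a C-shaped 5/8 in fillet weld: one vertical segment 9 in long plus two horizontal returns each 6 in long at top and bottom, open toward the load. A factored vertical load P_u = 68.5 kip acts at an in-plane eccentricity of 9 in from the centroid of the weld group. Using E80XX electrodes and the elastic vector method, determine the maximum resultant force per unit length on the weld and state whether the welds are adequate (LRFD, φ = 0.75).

f_max ≈ 12.4 kip/in; adequate

E80XX → F_EXX = 80 ksi.
Total weld length L_w = 21 in. Treat welds as unit-width lines.
Centroid: x̄ = 2×6×3 / 21 = 1.714 in from the vertical weld.
Polar moment about centroid: J = I_x + I_y = [9³/12 + 2×6×4.5²] + [9×1.714² + 2(6³/12 + 6×1.286²)] = 386 in³.
Direct shear f_v = P/L_w = 68.5 / 21 = 3.262 kip/in (vertical).
Torsion M = P·e = 68.5 × 9 = 616.5 kip·in.
Critical point at (x, y) = (4.286, 4.5) from centroid. f_tx = M·y/J = 7.187 kip/in; f_ty = M·x/J = 6.844 kip/in.
Resultant f_max = √[f_tx² + (f_v + f_ty)²] = √[7.187² + (3.262 + 6.844)²] = 12.4 kip/in.
Capacity per unit length: φr_n = 0.75 × 0.6 × 80 × (0.707 × 0.625) = 15.91 kip/in.
12.4 ≤ 15.91 → adequate.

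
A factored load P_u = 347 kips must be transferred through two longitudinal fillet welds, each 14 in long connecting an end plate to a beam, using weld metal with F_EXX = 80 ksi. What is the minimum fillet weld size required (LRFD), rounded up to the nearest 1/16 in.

w = 1/2 in

Total weld length L = 28 in.
Required throat t_e = P_u / (φ × 0.6 F_EXX × L) = 347 / (0.75 × 0.6 × 80 × 28) = 0.3442 in.
Required leg w = t_e / 0.707 = 0.4869 in → use 1/2 in.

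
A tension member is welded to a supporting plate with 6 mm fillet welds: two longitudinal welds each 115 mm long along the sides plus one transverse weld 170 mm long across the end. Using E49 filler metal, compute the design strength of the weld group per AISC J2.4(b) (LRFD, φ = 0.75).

E49XX → F_EXX = 490 MPa.
t_e = 0.707 × 6 = 4.242 mm.
R_nwl = 0.6 × 490 × 4.242 × 230 × 10⁻³ = 286.8 kN (longitudinal, 2 welds).
R_nwt = 0.6 × 490 × 4.242 × 170 × 10⁻³ = 212 kN (transverse, base value).
(i) R_nwl + R_nwt = 498.9 kN; (ii) 0.85 R_nwl + 1.5 R_nwt = 561.8 kN.
R_n = max = 561.8 kN [governs: (ii)]; φR_n = 421.4 kN.

φR_n ≈ 421 kN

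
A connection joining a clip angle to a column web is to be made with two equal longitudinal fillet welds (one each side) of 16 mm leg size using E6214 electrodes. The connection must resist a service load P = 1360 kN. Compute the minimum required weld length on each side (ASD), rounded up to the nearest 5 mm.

L = 325 mm on each side

E62XX → F_EXX = 620 MPa.
Throat t_e = 0.707 × 16 = 11.31 mm.
r_n/Ω = (0.6 × 620 × 11.31) / 2.0 = 2104 N/mm = 2.104 kN/mm.
L_req = P / (r_n/Ω) = 1360 / 2.104 = 646.4 mm total.
Per side: 646.4 / 2 = 323.2 mm.
Round up → use L = 325 mm on each side.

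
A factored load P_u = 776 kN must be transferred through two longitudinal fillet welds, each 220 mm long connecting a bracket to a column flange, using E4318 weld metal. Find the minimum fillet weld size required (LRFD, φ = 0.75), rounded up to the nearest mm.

w = 13 mm

E43XX → F_EXX = 430 MPa.
Total weld length L = 440 mm.
Required throat t_e = P_u / (φ × 0.6 F_EXX × L) = 776 / (0.75 × 0.6 × 430 × 440 × 10⁻³) = 9.114 mm.
Required leg w = t_e / 0.707 = 12.89 mm → use 13 mm.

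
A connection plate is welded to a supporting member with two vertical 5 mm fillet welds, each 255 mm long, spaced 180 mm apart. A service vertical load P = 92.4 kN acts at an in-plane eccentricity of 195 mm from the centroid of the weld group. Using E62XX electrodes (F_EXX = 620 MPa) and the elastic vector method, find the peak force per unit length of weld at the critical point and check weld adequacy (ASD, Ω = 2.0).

f_max ≈ 533 N/mm; adequate

Total weld length L_w = 510 mm. Treat welds as unit-width lines.
Polar moment about centroid: J = 2[d³/12 + d(b/2)²] = 2[255³/12 + 255×90²] = 6895000 mm³.
Direct shear f_v = P/L_w = 92.4×10³ / 510 = 181.2 N/mm (vertical).
Torsion M = P·e = 92.4×10³ × 195 = 18018000 N·mm.
Critical point at (x, y) = (90, 127.5) from centroid. f_tx = M·y/J = 333.2 N/mm; f_ty = M·x/J = 235.2 N/mm.
Resultant f_max = √[f_tx² + (f_v + f_ty)²] = √[333.2² + (181.2 + 235.2)²] = 533.3 N/mm.
Capacity per unit length: r_n/Ω = (1/2.0) × 0.6 × 620 × (0.707 × 5) = 657.5 N/mm.
533.3 ≤ 657.5 → adequate.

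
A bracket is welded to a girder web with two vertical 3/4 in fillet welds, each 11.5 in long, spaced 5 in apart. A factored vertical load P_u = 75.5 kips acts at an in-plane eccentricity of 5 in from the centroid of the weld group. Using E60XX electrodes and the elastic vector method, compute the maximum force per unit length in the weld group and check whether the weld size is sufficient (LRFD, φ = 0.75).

f_max ≈ 7.87 kip/in; adequate

E60XX → F_EXX = 60 ksi.
Total weld length L_w = 23 in. Treat welds as unit-width lines.
Polar moment about centroid: J = 2[d³/12 + d(b/2)²] = 2[11.5³/12 + 11.5×2.5²] = 397.2 in³.
Direct shear f_v = P/L_w = 75.5 / 23 = 3.283 kip/in (vertical).
Torsion M = P·e = 75.5 × 5 = 377.5 kip·in.
Critical point at (x, y) = (2.5, 5.75) from centroid. f_tx = M·y/J = 5.464 kip/in; f_ty = M·x/J = 2.376 kip/in.
Resultant f_max = √[f_tx² + (f_v + f_ty)²] = √[5.464² + (3.283 + 2.376)²] = 7.866 kip/in.
Capacity per unit length: φr_n = 0.75 × 0.6 × 60 × (0.707 × 0.75) = 14.32 kip/in.
7.866 ≤ 14.32 → adequate.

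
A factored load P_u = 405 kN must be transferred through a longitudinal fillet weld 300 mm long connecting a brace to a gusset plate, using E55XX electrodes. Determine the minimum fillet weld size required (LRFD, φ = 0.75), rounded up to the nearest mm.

w = 8 mm

E55XX → F_EXX = 550 MPa.
Total weld length L = 300 mm.
Required throat t_e = P_u / (φ × 0.6 F_EXX × L) = 405 / (0.75 × 0.6 × 550 × 300 × 10⁻³) = 5.455 mm.
Required leg w = t_e / 0.707 = 7.715 mm → use 8 mm.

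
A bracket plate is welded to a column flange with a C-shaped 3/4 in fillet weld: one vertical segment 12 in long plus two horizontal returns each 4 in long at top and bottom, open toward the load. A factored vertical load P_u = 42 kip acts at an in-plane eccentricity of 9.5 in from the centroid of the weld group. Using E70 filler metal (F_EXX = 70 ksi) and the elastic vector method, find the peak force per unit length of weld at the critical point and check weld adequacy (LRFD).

f_max ≈ 7.11 kip/in; adequate

Total weld length L_w = 20 in. Treat welds as unit-width lines.
Centroid: x̄ = 2×4×2 / 20 = 0.8 in from the vertical weld.
Polar moment about centroid: J = I_x + I_y = [12³/12 + 2×4×6²] + [12×0.8² + 2(4³/12 + 4×1.2²)] = 461.9 in³.
Direct shear f_v = P/L_w = 42 / 20 = 2.1 kip/in (vertical).
Torsion M = P·e = 42 × 9.5 = 399 kip·in.
Critical point at (x, y) = (3.2, 6) from centroid. f_tx = M·y/J = 5.183 kip/in; f_ty = M·x/J = 2.764 kip/in.
Resultant f_max = √[f_tx² + (f_v + f_ty)²] = √[5.183² + (2.1 + 2.764)²] = 7.108 kip/in.
Capacity per unit length: φr_n = 0.75 × 0.6 × 70 × (0.707 × 0.75) = 16.7 kip/in.
7.108 ≤ 16.7 → adequate.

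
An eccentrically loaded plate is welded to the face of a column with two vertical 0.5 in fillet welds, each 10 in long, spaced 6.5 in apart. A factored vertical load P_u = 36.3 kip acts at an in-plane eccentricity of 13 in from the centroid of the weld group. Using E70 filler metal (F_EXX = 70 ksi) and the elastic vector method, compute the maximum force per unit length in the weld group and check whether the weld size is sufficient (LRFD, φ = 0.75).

f_max ≈ 8.57 kip/in; adequate

Total weld length L_w = 20 in. Treat welds as unit-width lines.
Polar moment about centroid: J = 2[d³/12 + d(b/2)²] = 2[10³/12 + 10×3.25²] = 377.9 in³.
Direct shear f_v = P/L_w = 36.3 / 20 = 1.815 kip/in (vertical).
Torsion M = P·e = 36.3 × 13 = 471.9 kip·in.
Critical point at (x, y) = (3.25, 5) from centroid. f_tx = M·y/J = 6.243 kip/in; f_ty = M·x/J = 4.058 kip/in.
Resultant f_max = √[f_tx² + (f_v + f_ty)²] = √[6.243² + (1.815 + 4.058)²] = 8.572 kip/in.
Capacity per unit length: φr_n = 0.75 × 0.6 × 70 × (0.707 × 0.5) = 11.14 kip/in.
8.572 ≤ 11.14 → adequate.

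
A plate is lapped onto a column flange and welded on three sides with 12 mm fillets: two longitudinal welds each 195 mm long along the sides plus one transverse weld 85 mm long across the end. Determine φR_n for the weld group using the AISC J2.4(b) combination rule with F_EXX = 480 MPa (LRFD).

t_e = 0.707 × 12 = 8.484 mm.
R_nwl = 0.6 × 480 × 8.484 × 390 × 10⁻³ = 952.9 kN (longitudinal, 2 welds).
R_nwt = 0.6 × 480 × 8.484 × 85 × 10⁻³ = 207.7 kN (transverse, base value).
(i) R_nwl + R_nwt = 1161 kN; (ii) 0.85 R_nwl + 1.5 R_nwt = 1122 kN.
R_n = max = 1161 kN [governs: (i)]; φR_n = 870.5 kN.

φR_n ≈ 870 kN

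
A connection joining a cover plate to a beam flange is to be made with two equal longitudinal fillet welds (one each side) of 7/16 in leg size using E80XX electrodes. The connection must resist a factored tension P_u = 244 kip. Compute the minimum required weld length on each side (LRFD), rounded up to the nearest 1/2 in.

L = 11 in on each side

E80XX → F_EXX = 80 ksi.
Throat t_e = 0.707 × 0.4375 = 0.3093 in.
φr_n = 0.75 × 0.6 × 80 × 0.3093 = 11.14 kip/in.
L_req = P_u / φr_n = 244 / 11.14 = 21.91 in total.
Per side: 21.91 / 2 = 10.96 in.
Round up → use L = 11 in on each side.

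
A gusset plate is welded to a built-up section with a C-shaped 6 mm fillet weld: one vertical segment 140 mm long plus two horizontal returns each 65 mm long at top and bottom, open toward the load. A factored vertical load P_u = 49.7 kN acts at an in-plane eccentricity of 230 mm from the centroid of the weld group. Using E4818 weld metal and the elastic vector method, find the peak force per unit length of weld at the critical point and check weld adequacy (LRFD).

f_max ≈ 1110 N/mm; NOT adequate

E48XX → F_EXX = 480 MPa.
Total weld length L_w = 270 mm. Treat welds as unit-width lines.
Centroid: x̄ = 2×65×32.5 / 270 = 15.65 mm from the vertical weld.
Polar moment about centroid: J = I_x + I_y = [140³/12 + 2×65×70²] + [140×15.65² + 2(65³/12 + 65×16.85²)] = 982600 mm³.
Direct shear f_v = P/L_w = 49.7×10³ / 270 = 184.1 N/mm (vertical).
Torsion M = P·e = 49.7×10³ × 230 = 11431000 N·mm.
Critical point at (x, y) = (49.35, 70) from centroid. f_tx = M·y/J = 814.3 N/mm; f_ty = M·x/J = 574.1 N/mm.
Resultant f_max = √[f_tx² + (f_v + f_ty)²] = √[814.3² + (184.1 + 574.1)²] = 1113 N/mm.
Capacity per unit length: φr_n = 0.75 × 0.6 × 480 × (0.707 × 6) = 916.3 N/mm.
1113 > 916.3 → NOT adequate.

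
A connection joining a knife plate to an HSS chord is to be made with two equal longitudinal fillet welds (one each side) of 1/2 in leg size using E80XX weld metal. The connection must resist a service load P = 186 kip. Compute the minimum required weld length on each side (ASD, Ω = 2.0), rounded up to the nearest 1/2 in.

L = 11 in on each side

E80XX → F_EXX = 80 ksi.
Throat t_e = 0.707 × 0.5 = 0.3535 in.
r_n/Ω = (0.6 × 80 × 0.3535) / 2.0 = 8.484 kip/in.
L_req = P / (r_n/Ω) = 186 / 8.484 = 21.92 in total.
Per side: 21.92 / 2 = 10.96 in.
Round up → use L = 11 in on each side.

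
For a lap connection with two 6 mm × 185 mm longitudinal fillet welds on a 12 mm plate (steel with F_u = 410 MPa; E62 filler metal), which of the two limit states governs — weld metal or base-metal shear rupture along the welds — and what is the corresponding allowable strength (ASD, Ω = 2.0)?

R_n/Ω ≈ 292 kN (weld metal governs)

E62XX → F_EXX = 620 MPa.
t_e = 0.707 × 6 = 4.242 mm; L = 370 mm.
Weld metal: R_n/Ω = (1/2.0) × 0.6 × 620 × 4.242 × 370 × 10⁻³ = 291.9 kN.
Base metal (shear rupture): R_n/Ω = (1/2.0) × 0.6 × 410 × 12 × 370 × 10⁻³ = 546.1 kN.
Governing: weld metal.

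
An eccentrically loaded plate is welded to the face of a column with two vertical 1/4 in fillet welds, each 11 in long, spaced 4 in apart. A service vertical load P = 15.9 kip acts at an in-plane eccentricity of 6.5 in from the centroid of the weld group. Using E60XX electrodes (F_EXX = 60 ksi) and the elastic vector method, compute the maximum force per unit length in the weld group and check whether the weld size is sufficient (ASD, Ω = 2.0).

Total weld length L_w = 22 in. Treat welds as unit-width lines.
Polar moment about centroid: J = 2[d³/12 + d(b/2)²] = 2[11³/12 + 11×2²] = 309.8 in³.
Direct shear f_v = P/L_w = 15.9 / 22 = 0.7227 kip/in (vertical).
Torsion M = P·e = 15.9 × 6.5 = 103.35 kip·in.
Critical point at (x, y) = (2, 5.5) from centroid. f_tx = M·y/J = 1.835 kip/in; f_ty = M·x/J = 0.6671 kip/in.
Resultant f_max = √[f_tx² + (f_v + f_ty)²] = √[1.835² + (0.7227 + 0.6671)²] = 2.302 kip/in.
Capacity per unit length: r_n/Ω = (1/2.0) × 0.6 × 60 × (0.707 × 0.25) = 3.181 kip/in.
2.302 ≤ 3.181 → adequate.

f_max ≈ 2.3 kip/in; adequate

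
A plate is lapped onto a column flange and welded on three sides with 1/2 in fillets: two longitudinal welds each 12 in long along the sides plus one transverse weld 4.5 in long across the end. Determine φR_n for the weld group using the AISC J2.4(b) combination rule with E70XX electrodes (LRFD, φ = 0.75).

φR_n ≈ 317 kip

E70XX → F_EXX = 70 ksi.
t_e = 0.707 × 0.5 = 0.3535 in.
R_nwl = 0.6 × 70 × 0.3535 × 24 = 356.3 kip (longitudinal, 2 welds).
R_nwt = 0.6 × 70 × 0.3535 × 4.5 = 66.81 kip (transverse, base value).
(i) R_nwl + R_nwt = 423.1 kip; (ii) 0.85 R_nwl + 1.5 R_nwt = 403.1 kip.
R_n = max = 423.1 kip [governs: (i)]; φR_n = 317.4 kip.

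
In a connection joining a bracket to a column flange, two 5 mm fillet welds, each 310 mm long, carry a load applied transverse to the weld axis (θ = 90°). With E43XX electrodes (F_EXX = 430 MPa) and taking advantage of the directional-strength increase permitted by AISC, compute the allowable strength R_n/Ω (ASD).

R_n/Ω ≈ 424 kN

t_e = 0.707 × 5 = 3.535 mm; A_we = 3.535 × 620 = 2192 mm².
Directional factor: 1.0 + 0.5 sin^1.5(90°) = 1.5.
F_nw = 0.6 × 430 × 1.5 = 387 MPa.
R_n/Ω = (387 × 2192) / 2.0 × 10⁻³ = 424.1 kN.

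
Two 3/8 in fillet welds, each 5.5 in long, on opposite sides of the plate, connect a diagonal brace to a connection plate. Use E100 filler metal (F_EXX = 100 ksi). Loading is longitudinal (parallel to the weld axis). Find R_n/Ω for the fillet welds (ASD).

R_n/Ω ≈ 87.5 kips

Effective throat t_e = 0.707 × 0.375 = 0.2651 in.
Total length L = 11 in; A_we = 0.2651 × 11 = 2.916 in².
F_nw = 0.6 F_EXX = 0.6 × 100 = 60 ksi.
R_n = 60 × 2.916 = 175 kips; R_n/Ω = 175/2.0 = 87.49 kips.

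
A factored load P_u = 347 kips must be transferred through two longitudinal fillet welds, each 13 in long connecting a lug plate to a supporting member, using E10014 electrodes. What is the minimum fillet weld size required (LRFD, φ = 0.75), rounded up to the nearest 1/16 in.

w = 7/16 in

E100XX → F_EXX = 100 ksi.
Total weld length L = 26 in.
Required throat t_e = P_u / (φ × 0.6 F_EXX × L) = 347 / (0.75 × 0.6 × 100 × 26) = 0.2966 in.
Required leg w = t_e / 0.707 = 0.4195 in → use 7/16 in.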